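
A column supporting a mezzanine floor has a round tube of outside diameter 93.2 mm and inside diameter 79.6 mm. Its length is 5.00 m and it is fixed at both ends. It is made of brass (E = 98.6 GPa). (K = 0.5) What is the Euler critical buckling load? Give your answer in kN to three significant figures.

d_o = 93.2 mm, d_i = 79.6 mm
I = π(d_o⁴ − d_i⁴)/64 = π(93.2⁴ − 79.60⁴)/64 = 1.733×10^6 mm⁴
I = 1.733×10^6 mm⁴ = 1.733×10^-6 m⁴
Effective length L_e = K·L = 0.5 × 5.00 = 2.500 m
P_cr = π²EI / L_e² = π² × 98.6×10⁹ × 1.733×10^-6 / 2.500² = 2.698×10^5 N

P_cr ≈ 270 kN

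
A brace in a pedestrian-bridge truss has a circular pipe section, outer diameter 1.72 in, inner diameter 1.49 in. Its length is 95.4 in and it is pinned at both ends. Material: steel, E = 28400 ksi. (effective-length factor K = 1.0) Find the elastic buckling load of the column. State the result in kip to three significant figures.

P_cr ≈ 5.78 kip

d_o = 1.72 in, d_i = 1.49 in
I = π(d_o⁴ − d_i⁴)/64 = π(1.72⁴ − 1.490⁴)/64 = 0.1877 in⁴
Effective length L_e = K·L = 1 × 95.4 = 95.40 in
P_cr = π²EI / L_e² = π² × 28400×10³ × 0.1877 / 95.40² = 5.780×10^3 lb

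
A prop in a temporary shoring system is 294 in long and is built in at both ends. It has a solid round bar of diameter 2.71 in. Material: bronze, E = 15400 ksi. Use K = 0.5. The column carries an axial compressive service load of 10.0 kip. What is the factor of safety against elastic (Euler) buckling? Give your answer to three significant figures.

n ≈ 1.86

I = πd⁴/64 = π×2.71⁴/64 = 2.648 in⁴
Effective length L_e = K·L = 0.5 × 294 = 147.0 in
P_cr = π²EI / L_e² = π² × 15400×10³ × 2.648 / 147.0² = 1.862×10^4 lb
Factor of safety n = P_cr / P = 18.622 / 10.0 = 1.86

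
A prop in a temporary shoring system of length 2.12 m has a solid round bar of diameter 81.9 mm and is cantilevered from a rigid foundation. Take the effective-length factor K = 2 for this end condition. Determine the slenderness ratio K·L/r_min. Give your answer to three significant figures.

λ ≈ 207

For a solid circle r = d/4 = 81.9/4 = 20.48 mm
L_e = K·L = 2 × 2.12 m = 4.240 m = 4240.0 mm
λ = L_e / r_min = 4240.0 / 20.48 = 207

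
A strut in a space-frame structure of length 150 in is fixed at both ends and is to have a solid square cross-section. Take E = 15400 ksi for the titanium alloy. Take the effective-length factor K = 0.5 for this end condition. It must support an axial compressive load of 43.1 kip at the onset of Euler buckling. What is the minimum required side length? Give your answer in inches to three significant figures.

a ≈ 2.09 in

L_e = K·L = 0.5 × 150 = 75.00 in
Required I = P_cr·L_e²/(π²E) = 4.310×10^4 × 75.00² / (π² × 1.54×10^7) = 1.595 in⁴
Solid square: I = a⁴/12  ⇒  a = (12I)^(1/4) = (12×1.595)^(1/4) = 2.09 in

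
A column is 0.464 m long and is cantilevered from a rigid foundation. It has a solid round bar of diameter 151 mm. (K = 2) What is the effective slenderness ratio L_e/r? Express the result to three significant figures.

λ ≈ 24.6

I = πd⁴/64 = π×151⁴/64 = 2.552×10^7 mm⁴
A = 1.791×10^4 mm²;  r_min = √(I/A) = √(2.552×10^7/1.791×10^4) = 37.75 mm
L_e = K·L = 2 × 0.464 m = 0.9280 m = 928.00 mm
λ = L_e / r_min = 928.00 / 37.75 = 24.6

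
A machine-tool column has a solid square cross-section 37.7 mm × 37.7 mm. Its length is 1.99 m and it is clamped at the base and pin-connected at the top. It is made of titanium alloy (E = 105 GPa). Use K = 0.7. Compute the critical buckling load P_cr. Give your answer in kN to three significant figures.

I = a⁴/12 = 37.7⁴/12 = 1.683×10^5 mm⁴
I = 1.683×10^5 mm⁴ = 1.683×10^-7 m⁴
Effective length L_e = K·L = 0.7 × 1.99 = 1.393 m
P_cr = π²EI / L_e² = π² × 105×10⁹ × 1.683×10^-7 / 1.393² = 8.990×10^4 N

P_cr ≈ 89.9 kN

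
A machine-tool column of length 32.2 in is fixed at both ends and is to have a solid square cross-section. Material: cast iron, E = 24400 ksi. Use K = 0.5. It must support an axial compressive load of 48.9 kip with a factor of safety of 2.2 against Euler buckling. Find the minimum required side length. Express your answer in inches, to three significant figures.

a ≈ 1.09 in

Required P_cr = n·P = 2.2 × 48.9 = 107.6 kip
L_e = K·L = 0.5 × 32.2 = 16.10 in
Required I = P_cr·L_e²/(π²E) = 1.076×10^5 × 16.10² / (π² × 2.44×10^7) = 0.1158 in⁴
Solid square: I = a⁴/12  ⇒  a = (12I)^(1/4) = (12×0.1158)^(1/4) = 1.09 in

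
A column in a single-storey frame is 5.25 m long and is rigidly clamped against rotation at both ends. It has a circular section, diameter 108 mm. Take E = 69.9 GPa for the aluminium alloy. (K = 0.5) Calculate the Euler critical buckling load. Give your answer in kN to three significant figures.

I = πd⁴/64 = π×108⁴/64 = 6.678×10^6 mm⁴
I = 6.678×10^6 mm⁴ = 6.678×10^-6 m⁴
Effective length L_e = K·L = 0.5 × 5.25 = 2.625 m
P_cr = π²EI / L_e² = π² × 69.9×10⁹ × 6.678×10^-6 / 2.625² = 6.686×10^5 N

P_cr ≈ 669 kN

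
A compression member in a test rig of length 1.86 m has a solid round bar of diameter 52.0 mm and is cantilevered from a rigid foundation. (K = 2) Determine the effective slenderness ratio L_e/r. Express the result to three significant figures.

λ ≈ 286

For a solid circle r = d/4 = 52.0/4 = 13.00 mm
L_e = K·L = 2 × 1.86 m = 3.720 m = 3720.0 mm
λ = L_e / r_min = 3720.0 / 13.00 = 286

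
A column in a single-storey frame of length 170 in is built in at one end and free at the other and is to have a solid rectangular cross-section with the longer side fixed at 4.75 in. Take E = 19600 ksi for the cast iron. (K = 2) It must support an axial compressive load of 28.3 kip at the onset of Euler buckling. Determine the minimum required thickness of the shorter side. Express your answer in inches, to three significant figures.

b ≈ 3.50 in

L_e = K·L = 2 × 170 = 340.0 in
Required I = P_cr·L_e²/(π²E) = 2.830×10^4 × 340.0² / (π² × 1.96×10^7) = 16.91 in⁴
Rectangle, weak axis: I_min = h·b³/12 with h = 4.75 in fixed  ⇒  b = (12I/h)^(1/3) = 3.50 in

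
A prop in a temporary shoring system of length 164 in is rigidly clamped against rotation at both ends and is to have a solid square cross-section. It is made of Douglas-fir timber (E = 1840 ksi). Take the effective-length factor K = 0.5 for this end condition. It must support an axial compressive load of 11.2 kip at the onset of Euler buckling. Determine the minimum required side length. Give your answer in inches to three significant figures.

L_e = K·L = 0.5 × 164 = 82.00 in
Required I = P_cr·L_e²/(π²E) = 1.120×10^4 × 82.00² / (π² × 1.84×10^6) = 4.147 in⁴
Solid square: I = a⁴/12  ⇒  a = (12I)^(1/4) = (12×4.147)^(1/4) = 2.66 in

a ≈ 2.66 in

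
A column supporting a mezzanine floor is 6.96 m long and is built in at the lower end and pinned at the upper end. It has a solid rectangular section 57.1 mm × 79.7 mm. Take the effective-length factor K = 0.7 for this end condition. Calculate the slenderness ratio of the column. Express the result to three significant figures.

λ ≈ 296

Buckling occurs about the weak axis: I_min = h·b³/12 with b = 57.1 mm (the shorter side).
I_min = 79.7×57.1³/12 = 1.236×10^6 mm⁴
A = 4.551×10^3 mm²;  r_min = √(I/A) = √(1.236×10^6/4.551×10^3) = 16.48 mm
L_e = K·L = 0.7 × 6.96 m = 4.872 m = 4872.0 mm
λ = L_e / r_min = 4872.0 / 16.48 = 296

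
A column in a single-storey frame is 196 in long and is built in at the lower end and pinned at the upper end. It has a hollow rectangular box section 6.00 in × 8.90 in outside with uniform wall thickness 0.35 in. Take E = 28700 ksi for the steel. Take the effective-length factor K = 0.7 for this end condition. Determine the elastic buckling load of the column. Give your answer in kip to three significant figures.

P_cr ≈ 880 kip

Inner dimensions: h_i = 8.90 − 2×0.35 = 8.200 in, b_i = 6.00 − 2×0.35 = 5.300 in
Weak-axis I_min = (h_o·b_o³ − h_i·b_i³)/12 with b_o = 6.00, b_i = 5.300 in (shorter outer/inner sides).
I_min = (8.90×6.00³ − 8.200×5.300³)/12 = 58.47 in⁴
Effective length L_e = K·L = 0.7 × 196 = 137.2 in
P_cr = π²EI / L_e² = π² × 28700×10³ × 58.47 / 137.2² = 8.798×10^5 lb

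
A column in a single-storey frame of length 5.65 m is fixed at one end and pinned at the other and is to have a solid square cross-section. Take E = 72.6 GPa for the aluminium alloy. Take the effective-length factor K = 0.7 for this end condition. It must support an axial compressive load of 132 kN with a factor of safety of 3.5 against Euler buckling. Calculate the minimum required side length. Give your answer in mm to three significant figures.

Required P_cr = n·P = 3.5 × 132 = 462.0 kN
L_e = K·L = 0.7 × 5.65 = 3.955 m
Required I = P_cr·L_e²/(π²E) = 4.620×10^5 × 3.955² / (π² × 7.26×10^10) = 1.009×10^-5 m⁴
I_req = 1.009×10^7 mm⁴
Solid square: I = a⁴/12  ⇒  a = (12I)^(1/4) = (12×1.009×10^7)^(1/4) = 105 mm

a ≈ 105 mm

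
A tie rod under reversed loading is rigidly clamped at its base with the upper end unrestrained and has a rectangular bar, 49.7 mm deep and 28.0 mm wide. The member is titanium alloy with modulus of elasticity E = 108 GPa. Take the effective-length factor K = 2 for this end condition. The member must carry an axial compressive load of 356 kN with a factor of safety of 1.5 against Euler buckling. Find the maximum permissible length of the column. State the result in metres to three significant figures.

Buckling occurs about the weak axis: I_min = h·b³/12 with b = 28.0 mm (the shorter side).
I_min = 49.7×28.0³/12 = 9.092×10^4 mm⁴
I = 9.092×10^-8 m⁴
Required critical load P_cr = n·P = 1.5 × 356 = 534.0 kN = 5.340×10^5 N
From P_cr = π²EI/(K·L)²:  L = (1/K)·√(π²EI/P_cr) = (1/2)·√(π²×1.08×10^11×9.092×10^-8/5.340×10^5)
L = 0.213 m

L_max ≈ 0.213 m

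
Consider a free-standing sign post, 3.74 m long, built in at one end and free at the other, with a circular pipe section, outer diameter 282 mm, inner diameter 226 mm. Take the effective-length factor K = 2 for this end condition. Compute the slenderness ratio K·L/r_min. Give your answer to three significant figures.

d_o = 282 mm, d_i = 226 mm
I = π(d_o⁴ − d_i⁴)/64 = π(282⁴ − 226.0⁴)/64 = 1.824×10^8 mm⁴
A = 2.234×10^4 mm²;  r_min = √(I/A) = √(1.824×10^8/2.234×10^4) = 90.35 mm
L_e = K·L = 2 × 3.74 m = 7.480 m = 7480.0 mm
λ = L_e / r_min = 7480.0 / 90.35 = 82.8

λ ≈ 82.8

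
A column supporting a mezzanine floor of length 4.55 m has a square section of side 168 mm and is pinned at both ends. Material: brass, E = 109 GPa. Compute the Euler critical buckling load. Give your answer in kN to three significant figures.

P_cr ≈ 3450 kN

I = a⁴/12 = 168⁴/12 = 6.638×10^7 mm⁴
I = 6.638×10^7 mm⁴ = 6.638×10^-5 m⁴
Effective length L_e = K·L = 1 × 4.55 = 4.550 m
P_cr = π²EI / L_e² = π² × 109×10⁹ × 6.638×10^-5 / 4.550² = 3.450×10^6 N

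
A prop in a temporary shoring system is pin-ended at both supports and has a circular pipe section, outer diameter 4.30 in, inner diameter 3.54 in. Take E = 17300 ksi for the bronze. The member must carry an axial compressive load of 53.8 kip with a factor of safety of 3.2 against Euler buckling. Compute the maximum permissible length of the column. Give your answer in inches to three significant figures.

L_max ≈ 94.9 in

d_o = 4.30 in, d_i = 3.54 in
I = π(d_o⁴ − d_i⁴)/64 = π(4.30⁴ − 3.540⁴)/64 = 9.073 in⁴
Required critical load P_cr = n·P = 3.2 × 53.8 = 172.2 kip = 1.722×10^5 lb
From P_cr = π²EI/(K·L)²:  L = (1/K)·√(π²EI/P_cr) = (1/1)·√(π²×1.73×10^7×9.073/1.722×10^5)
L = 94.9 in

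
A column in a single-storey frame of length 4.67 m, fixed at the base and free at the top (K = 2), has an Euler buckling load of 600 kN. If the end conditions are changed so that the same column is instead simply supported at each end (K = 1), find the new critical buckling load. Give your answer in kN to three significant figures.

P_cr ∝ 1/K², so P_cr,new = P_cr,old × (K_old/K_new)² = 600 × (2/1)²
= 600 × 4.000 = 2400 kN

P_cr ≈ 2400 kN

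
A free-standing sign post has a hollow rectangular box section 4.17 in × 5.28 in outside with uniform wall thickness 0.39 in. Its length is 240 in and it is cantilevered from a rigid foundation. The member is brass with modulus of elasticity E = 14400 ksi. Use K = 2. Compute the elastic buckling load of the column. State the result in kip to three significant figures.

Inner dimensions: h_i = 5.28 − 2×0.39 = 4.500 in, b_i = 4.17 − 2×0.39 = 3.390 in
Weak-axis I_min = (h_o·b_o³ − h_i·b_i³)/12 with b_o = 4.17, b_i = 3.390 in (shorter outer/inner sides).
I_min = (5.28×4.17³ − 4.500×3.390³)/12 = 17.30 in⁴
Effective length L_e = K·L = 2 × 240 = 480.0 in
P_cr = π²EI / L_e² = π² × 14400×10³ × 17.30 / 480.0² = 1.067×10^4 lb

P_cr ≈ 10.7 kip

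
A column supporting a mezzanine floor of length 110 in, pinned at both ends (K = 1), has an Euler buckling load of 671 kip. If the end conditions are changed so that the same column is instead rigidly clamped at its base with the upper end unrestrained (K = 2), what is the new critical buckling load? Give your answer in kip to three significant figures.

P_cr ∝ 1/K², so P_cr,new = P_cr,old × (K_old/K_new)² = 671 × (1/2)²
= 671 × 0.2500 = 168 kip

P_cr ≈ 168 kip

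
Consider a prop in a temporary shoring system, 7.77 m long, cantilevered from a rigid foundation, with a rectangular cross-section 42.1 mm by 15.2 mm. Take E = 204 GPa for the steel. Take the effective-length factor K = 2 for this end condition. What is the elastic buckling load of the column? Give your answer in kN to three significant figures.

Buckling occurs about the weak axis: I_min = h·b³/12 with b = 15.2 mm (the shorter side).
I_min = 42.1×15.2³/12 = 1.232×10^4 mm⁴
I = 1.232×10^4 mm⁴ = 1.232×10^-8 m⁴
Effective length L_e = K·L = 2 × 7.77 = 15.54 m
P_cr = π²EI / L_e² = π² × 204×10⁹ × 1.232×10^-8 / 15.54² = 102.7 N

P_cr ≈ 0.103 kN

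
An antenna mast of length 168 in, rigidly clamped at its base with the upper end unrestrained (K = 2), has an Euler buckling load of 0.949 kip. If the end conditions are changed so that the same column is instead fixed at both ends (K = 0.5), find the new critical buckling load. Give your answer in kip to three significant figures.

P_cr ≈ 15.2 kip

P_cr ∝ 1/K², so P_cr,new = P_cr,old × (K_old/K_new)² = 0.949 × (2/0.5)²
= 0.949 × 16.00 = 15.2 kip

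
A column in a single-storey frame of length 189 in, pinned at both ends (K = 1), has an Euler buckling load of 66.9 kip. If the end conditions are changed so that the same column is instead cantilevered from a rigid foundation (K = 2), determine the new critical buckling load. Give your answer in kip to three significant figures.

P_cr ∝ 1/K², so P_cr,new = P_cr,old × (K_old/K_new)² = 66.9 × (1/2)²
= 66.9 × 0.2500 = 16.7 kip

P_cr ≈ 16.7 kip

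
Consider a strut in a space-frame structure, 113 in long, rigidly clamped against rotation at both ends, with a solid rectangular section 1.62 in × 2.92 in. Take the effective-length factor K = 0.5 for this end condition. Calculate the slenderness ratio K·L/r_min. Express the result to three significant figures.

λ ≈ 121

For a rectangle r_min = b/√12 = 1.62/√12 = 0.4677 in
L_e = K·L = 0.5 × 113 = 56.50 in
λ = L_e / r_min = 56.500 / 0.4677 = 121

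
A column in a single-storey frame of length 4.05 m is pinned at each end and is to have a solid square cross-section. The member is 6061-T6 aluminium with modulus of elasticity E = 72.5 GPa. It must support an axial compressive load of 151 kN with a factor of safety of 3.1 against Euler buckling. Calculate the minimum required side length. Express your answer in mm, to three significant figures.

a ≈ 107 mm

Required P_cr = n·P = 3.1 × 151 = 468.1 kN
L_e = K·L = 1 × 4.05 = 4.050 m
Required I = P_cr·L_e²/(π²E) = 4.681×10^5 × 4.050² / (π² × 7.25×10^10) = 1.073×10^-5 m⁴
I_req = 1.073×10^7 mm⁴
Solid square: I = a⁴/12  ⇒  a = (12I)^(1/4) = (12×1.073×10^7)^(1/4) = 107 mm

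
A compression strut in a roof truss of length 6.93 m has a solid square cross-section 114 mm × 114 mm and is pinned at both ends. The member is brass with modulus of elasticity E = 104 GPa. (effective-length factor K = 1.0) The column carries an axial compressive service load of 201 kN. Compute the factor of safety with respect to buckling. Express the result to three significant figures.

n ≈ 1.50

I = a⁴/12 = 114⁴/12 = 1.407×10^7 mm⁴
I = 1.407×10^7 mm⁴ = 1.407×10^-5 m⁴
Effective length L_e = K·L = 1 × 6.93 = 6.930 m
P_cr = π²EI / L_e² = π² × 104×10⁹ × 1.407×10^-5 / 6.930² = 3.008×10^5 N
Factor of safety n = P_cr / P = 300.82 / 201 = 1.50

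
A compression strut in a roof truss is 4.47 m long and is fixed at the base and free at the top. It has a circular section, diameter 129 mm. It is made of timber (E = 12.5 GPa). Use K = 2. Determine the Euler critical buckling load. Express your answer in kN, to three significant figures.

I = πd⁴/64 = π×129⁴/64 = 1.359×10^7 mm⁴
I = 1.359×10^7 mm⁴ = 1.359×10^-5 m⁴
Effective length L_e = K·L = 2 × 4.47 = 8.940 m
P_cr = π²EI / L_e² = π² × 12.5×10⁹ × 1.359×10^-5 / 8.940² = 2.098×10^4 N

P_cr ≈ 21.0 kN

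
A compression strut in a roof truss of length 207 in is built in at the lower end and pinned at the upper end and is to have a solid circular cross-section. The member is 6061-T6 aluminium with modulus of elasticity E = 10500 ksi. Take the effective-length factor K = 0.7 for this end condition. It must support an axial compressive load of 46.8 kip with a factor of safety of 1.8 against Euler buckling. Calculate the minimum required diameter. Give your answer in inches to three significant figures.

d ≈ 4.32 in

Required P_cr = n·P = 1.8 × 46.8 = 84.24 kip
L_e = K·L = 0.7 × 207 = 144.9 in
Required I = P_cr·L_e²/(π²E) = 8.424×10^4 × 144.9² / (π² × 1.05×10^7) = 17.07 in⁴
Solid circle: I = πd⁴/64  ⇒  d = (64I/π)^(1/4) = (64×17.07/π)^(1/4) = 4.32 in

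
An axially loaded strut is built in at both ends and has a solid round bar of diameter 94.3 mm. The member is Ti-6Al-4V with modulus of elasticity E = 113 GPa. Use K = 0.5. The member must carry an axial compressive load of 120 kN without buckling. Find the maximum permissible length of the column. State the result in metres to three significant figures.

I = πd⁴/64 = π×94.3⁴/64 = 3.882×10^6 mm⁴
I = 3.882×10^-6 m⁴
At the buckling limit P_cr = P = 1.200×10^5 N
From P_cr = π²EI/(K·L)²:  L = (1/K)·√(π²EI/P_cr) = (1/0.5)·√(π²×1.13×10^11×3.882×10^-6/1.200×10^5)
L = 12.0 m

L_max ≈ 12.0 m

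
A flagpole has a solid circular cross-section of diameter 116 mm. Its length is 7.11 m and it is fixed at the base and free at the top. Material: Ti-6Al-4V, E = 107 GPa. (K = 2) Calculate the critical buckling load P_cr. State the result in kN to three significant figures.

I = πd⁴/64 = π×116⁴/64 = 8.888×10^6 mm⁴
I = 8.888×10^6 mm⁴ = 8.888×10^-6 m⁴
Effective length L_e = K·L = 2 × 7.11 = 14.22 m
P_cr = π²EI / L_e² = π² × 107×10⁹ × 8.888×10^-6 / 14.22² = 4.642×10^4 N

P_cr ≈ 46.4 kN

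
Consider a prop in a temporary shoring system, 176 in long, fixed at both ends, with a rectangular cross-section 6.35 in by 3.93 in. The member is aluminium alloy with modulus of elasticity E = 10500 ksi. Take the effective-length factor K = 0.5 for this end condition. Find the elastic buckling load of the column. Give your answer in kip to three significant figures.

P_cr ≈ 430 kip

Buckling occurs about the weak axis: I_min = h·b³/12 with b = 3.93 in (the shorter side).
I_min = 6.35×3.93³/12 = 32.12 in⁴
Effective length L_e = K·L = 0.5 × 176 = 88.00 in
P_cr = π²EI / L_e² = π² × 10500×10³ × 32.12 / 88.00² = 4.298×10^5 lb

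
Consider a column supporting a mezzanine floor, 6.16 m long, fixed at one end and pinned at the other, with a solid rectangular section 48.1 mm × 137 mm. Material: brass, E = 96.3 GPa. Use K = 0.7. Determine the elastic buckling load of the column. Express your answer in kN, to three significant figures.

P_cr ≈ 64.9 kN

Buckling occurs about the weak axis: I_min = h·b³/12 with b = 48.1 mm (the shorter side).
I_min = 137×48.1³/12 = 1.270×10^6 mm⁴
I = 1.270×10^6 mm⁴ = 1.270×10^-6 m⁴
Effective length L_e = K·L = 0.7 × 6.16 = 4.312 m
P_cr = π²EI / L_e² = π² × 96.3×10⁹ × 1.270×10^-6 / 4.312² = 6.494×10^4 N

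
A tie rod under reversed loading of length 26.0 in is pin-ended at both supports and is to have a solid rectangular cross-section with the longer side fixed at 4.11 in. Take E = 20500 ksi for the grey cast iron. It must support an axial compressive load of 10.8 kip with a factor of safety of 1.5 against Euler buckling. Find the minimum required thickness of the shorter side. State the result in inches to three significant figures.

Required P_cr = n·P = 1.5 × 10.8 = 16.20 kip
L_e = K·L = 1 × 26.0 = 26.00 in
Required I = P_cr·L_e²/(π²E) = 1.620×10^4 × 26.00² / (π² × 2.05×10^7) = 5.413×10^-2 in⁴
Rectangle, weak axis: I_min = h·b³/12 with h = 4.11 in fixed  ⇒  b = (12I/h)^(1/3) = 0.541 in

b ≈ 0.541 in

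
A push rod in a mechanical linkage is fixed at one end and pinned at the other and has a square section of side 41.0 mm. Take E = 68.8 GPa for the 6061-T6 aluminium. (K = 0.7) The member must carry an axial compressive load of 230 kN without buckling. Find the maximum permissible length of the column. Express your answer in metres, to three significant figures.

I = a⁴/12 = 41.0⁴/12 = 2.355×10^5 mm⁴
I = 2.355×10^-7 m⁴
At the buckling limit P_cr = P = 2.300×10^5 N
From P_cr = π²EI/(K·L)²:  L = (1/K)·√(π²EI/P_cr) = (1/0.7)·√(π²×6.88×10^10×2.355×10^-7/2.300×10^5)
L = 1.19 m

L_max ≈ 1.19 m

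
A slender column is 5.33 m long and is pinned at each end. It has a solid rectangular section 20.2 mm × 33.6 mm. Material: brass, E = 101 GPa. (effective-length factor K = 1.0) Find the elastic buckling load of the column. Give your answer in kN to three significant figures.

P_cr ≈ 0.810 kN

Buckling occurs about the weak axis: I_min = h·b³/12 with b = 20.2 mm (the shorter side).
I_min = 33.6×20.2³/12 = 2.308×10^4 mm⁴
I = 2.308×10^4 mm⁴ = 2.308×10^-8 m⁴
Effective length L_e = K·L = 1 × 5.33 = 5.330 m
P_cr = π²EI / L_e² = π² × 101×10⁹ × 2.308×10^-8 / 5.330² = 809.8 N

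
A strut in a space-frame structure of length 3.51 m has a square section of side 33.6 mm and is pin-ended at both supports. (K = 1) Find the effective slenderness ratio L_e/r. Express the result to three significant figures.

I = a⁴/12 = 33.6⁴/12 = 1.062×10^5 mm⁴
A = 1.129×10^3 mm²;  r_min = √(I/A) = √(1.062×10^5/1.129×10^3) = 9.699 mm
L_e = K·L = 1 × 3.51 m = 3.510 m = 3510.0 mm
λ = L_e / r_min = 3510.0 / 9.699 = 362

λ ≈ 362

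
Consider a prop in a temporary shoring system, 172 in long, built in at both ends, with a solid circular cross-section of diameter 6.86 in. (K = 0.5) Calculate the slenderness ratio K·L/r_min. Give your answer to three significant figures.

For a solid circle r = d/4 = 6.86/4 = 1.715 in
L_e = K·L = 0.5 × 172 = 86.00 in
λ = L_e / r_min = 86.000 / 1.715 = 50.1

λ ≈ 50.1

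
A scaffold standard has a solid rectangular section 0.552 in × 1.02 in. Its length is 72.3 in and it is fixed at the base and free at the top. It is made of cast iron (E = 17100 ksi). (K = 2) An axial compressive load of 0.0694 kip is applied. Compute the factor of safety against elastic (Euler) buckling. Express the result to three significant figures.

Buckling occurs about the weak axis: I_min = h·b³/12 with b = 0.552 in (the shorter side).
I_min = 1.02×0.552³/12 = 1.430×10^-2 in⁴
Effective length L_e = K·L = 2 × 72.3 = 144.6 in
P_cr = π²EI / L_e² = π² × 17100×10³ × 1.430×10^-2 / 144.6² = 115.4 lb
Factor of safety n = P_cr / P = 0.11540 / 0.0694 = 1.66

n ≈ 1.66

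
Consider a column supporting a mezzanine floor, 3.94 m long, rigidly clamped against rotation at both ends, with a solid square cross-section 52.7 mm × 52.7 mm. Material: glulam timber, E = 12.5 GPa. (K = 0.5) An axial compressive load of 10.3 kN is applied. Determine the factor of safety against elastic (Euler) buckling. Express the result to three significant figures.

n ≈ 1.98

I = a⁴/12 = 52.7⁴/12 = 6.428×10^5 mm⁴
I = 6.428×10^5 mm⁴ = 6.428×10^-7 m⁴
Effective length L_e = K·L = 0.5 × 3.94 = 1.970 m
P_cr = π²EI / L_e² = π² × 12.5×10⁹ × 6.428×10^-7 / 1.970² = 2.043×10^4 N
Factor of safety n = P_cr / P = 20.433 / 10.3 = 1.98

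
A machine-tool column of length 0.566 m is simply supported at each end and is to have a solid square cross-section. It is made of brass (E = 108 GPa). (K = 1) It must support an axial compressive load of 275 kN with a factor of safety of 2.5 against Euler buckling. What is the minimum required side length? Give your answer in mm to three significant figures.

Required P_cr = n·P = 2.5 × 275 = 687.5 kN
L_e = K·L = 1 × 0.566 = 0.5660 m
Required I = P_cr·L_e²/(π²E) = 6.875×10^5 × 0.5660² / (π² × 1.08×10^11) = 2.066×10^-7 m⁴
I_req = 2.066×10^5 mm⁴
Solid square: I = a⁴/12  ⇒  a = (12I)^(1/4) = (12×2.066×10^5)^(1/4) = 39.7 mm

a ≈ 39.7 mm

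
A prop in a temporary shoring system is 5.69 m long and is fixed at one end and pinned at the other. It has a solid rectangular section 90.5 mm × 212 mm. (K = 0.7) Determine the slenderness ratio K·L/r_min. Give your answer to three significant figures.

λ ≈ 152

For a rectangle r_min = b/√12 = 90.5/√12 = 26.13 mm
L_e = K·L = 0.7 × 5.69 m = 3.983 m = 3983.0 mm
λ = L_e / r_min = 3983.0 / 26.13 = 152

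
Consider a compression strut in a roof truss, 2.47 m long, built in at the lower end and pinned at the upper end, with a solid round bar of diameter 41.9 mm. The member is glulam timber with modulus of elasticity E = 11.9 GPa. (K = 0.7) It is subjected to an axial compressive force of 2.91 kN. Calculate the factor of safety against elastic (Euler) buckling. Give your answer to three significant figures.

I = πd⁴/64 = π×41.9⁴/64 = 1.513×10^5 mm⁴
I = 1.513×10^5 mm⁴ = 1.513×10^-7 m⁴
Effective length L_e = K·L = 0.7 × 2.47 = 1.729 m
P_cr = π²EI / L_e² = π² × 11.9×10⁹ × 1.513×10^-7 / 1.729² = 5.944×10^3 N
Factor of safety n = P_cr / P = 5.9441 / 2.91 = 2.04

n ≈ 2.04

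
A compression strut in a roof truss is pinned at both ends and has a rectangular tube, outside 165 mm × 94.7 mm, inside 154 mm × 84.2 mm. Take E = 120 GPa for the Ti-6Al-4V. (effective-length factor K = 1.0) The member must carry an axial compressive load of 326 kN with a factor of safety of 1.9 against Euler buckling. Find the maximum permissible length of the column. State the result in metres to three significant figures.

L_max ≈ 2.77 m

Weak-axis I_min = (h_o·b_o³ − h_i·b_i³)/12 with b_o = 94.7, b_i = 84.20 mm (shorter outer/inner sides).
I_min = (165×94.7³ − 154.0×84.20³)/12 = 4.017×10^6 mm⁴
I = 4.017×10^-6 m⁴
Required critical load P_cr = n·P = 1.9 × 326 = 619.4 kN = 6.194×10^5 N
From P_cr = π²EI/(K·L)²:  L = (1/K)·√(π²EI/P_cr) = (1/1)·√(π²×1.20×10^11×4.017×10^-6/6.194×10^5)
L = 2.77 m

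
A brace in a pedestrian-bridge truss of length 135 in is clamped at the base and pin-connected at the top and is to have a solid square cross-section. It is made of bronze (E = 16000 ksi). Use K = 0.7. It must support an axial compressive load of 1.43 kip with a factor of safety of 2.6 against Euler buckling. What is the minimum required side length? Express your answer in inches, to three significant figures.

Required P_cr = n·P = 2.6 × 1.43 = 3.718 kip
L_e = K·L = 0.7 × 135 = 94.50 in
Required I = P_cr·L_e²/(π²E) = 3.718×10^3 × 94.50² / (π² × 1.60×10^7) = 0.2103 in⁴
Solid square: I = a⁴/12  ⇒  a = (12I)^(1/4) = (12×0.2103)^(1/4) = 1.26 in

a ≈ 1.26 in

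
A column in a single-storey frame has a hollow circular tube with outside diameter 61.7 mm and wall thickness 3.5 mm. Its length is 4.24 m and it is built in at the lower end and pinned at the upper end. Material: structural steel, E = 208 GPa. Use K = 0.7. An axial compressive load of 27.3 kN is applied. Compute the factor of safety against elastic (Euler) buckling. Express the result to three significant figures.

n ≈ 2.32

Inner diameter d_i = 61.7 − 2×3.5 = 54.70 mm
I = π(d_o⁴ − d_i⁴)/64 = π(61.7⁴ − 54.70⁴)/64 = 2.719×10^5 mm⁴
I = 2.719×10^5 mm⁴ = 2.719×10^-7 m⁴
Effective length L_e = K·L = 0.7 × 4.24 = 2.968 m
P_cr = π²EI / L_e² = π² × 208×10⁹ × 2.719×10^-7 / 2.968² = 6.337×10^4 N
Factor of safety n = P_cr / P = 63.372 / 27.3 = 2.32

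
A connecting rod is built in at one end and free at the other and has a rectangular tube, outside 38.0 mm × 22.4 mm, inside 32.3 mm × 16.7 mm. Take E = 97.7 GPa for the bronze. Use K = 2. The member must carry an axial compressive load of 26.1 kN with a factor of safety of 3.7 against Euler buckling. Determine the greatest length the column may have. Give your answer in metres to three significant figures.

L_max ≈ 0.240 m

Weak-axis I_min = (h_o·b_o³ − h_i·b_i³)/12 with b_o = 22.4, b_i = 16.70 mm (shorter outer/inner sides).
I_min = (38.0×22.4³ − 32.30×16.70³)/12 = 2.306×10^4 mm⁴
I = 2.306×10^-8 m⁴
Required critical load P_cr = n·P = 3.7 × 26.1 = 96.57 kN = 9.657×10^4 N
From P_cr = π²EI/(K·L)²:  L = (1/K)·√(π²EI/P_cr) = (1/2)·√(π²×9.77×10^10×2.306×10^-8/9.657×10^4)
L = 0.240 m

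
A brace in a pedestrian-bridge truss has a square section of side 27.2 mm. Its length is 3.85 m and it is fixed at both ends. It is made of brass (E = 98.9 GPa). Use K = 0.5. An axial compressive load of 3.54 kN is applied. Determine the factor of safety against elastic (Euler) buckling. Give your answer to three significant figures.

n ≈ 3.39

I = a⁴/12 = 27.2⁴/12 = 4.561×10^4 mm⁴
I = 4.561×10^4 mm⁴ = 4.561×10^-8 m⁴
Effective length L_e = K·L = 0.5 × 3.85 = 1.925 m
P_cr = π²EI / L_e² = π² × 98.9×10⁹ × 4.561×10^-8 / 1.925² = 1.202×10^4 N
Factor of safety n = P_cr / P = 12.015 / 3.54 = 3.39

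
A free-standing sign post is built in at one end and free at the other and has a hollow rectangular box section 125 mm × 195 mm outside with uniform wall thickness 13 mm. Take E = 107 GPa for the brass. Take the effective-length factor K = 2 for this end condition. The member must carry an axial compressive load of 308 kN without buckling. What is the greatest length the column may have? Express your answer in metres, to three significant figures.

Inner dimensions: h_i = 195 − 2×13 = 169.0 mm, b_i = 125 − 2×13 = 99.00 mm
Weak-axis I_min = (h_o·b_o³ − h_i·b_i³)/12 with b_o = 125, b_i = 99.00 mm (shorter outer/inner sides).
I_min = (195×125³ − 169.0×99.00³)/12 = 1.807×10^7 mm⁴
I = 1.807×10^-5 m⁴
At the buckling limit P_cr = P = 3.080×10^5 N
From P_cr = π²EI/(K·L)²:  L = (1/K)·√(π²EI/P_cr) = (1/2)·√(π²×1.07×10^11×1.807×10^-5/3.080×10^5)
L = 3.94 m

L_max ≈ 3.94 m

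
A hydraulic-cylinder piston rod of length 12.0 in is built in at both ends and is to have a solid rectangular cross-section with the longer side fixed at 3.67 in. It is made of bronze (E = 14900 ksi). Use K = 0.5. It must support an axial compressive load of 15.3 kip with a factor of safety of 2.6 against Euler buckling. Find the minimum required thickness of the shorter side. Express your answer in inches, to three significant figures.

b ≈ 0.317 in

Required P_cr = n·P = 2.6 × 15.3 = 39.78 kip
L_e = K·L = 0.5 × 12.0 = 6.000 in
Required I = P_cr·L_e²/(π²E) = 3.978×10^4 × 6.000² / (π² × 1.49×10^7) = 9.738×10^-3 in⁴
Rectangle, weak axis: I_min = h·b³/12 with h = 3.67 in fixed  ⇒  b = (12I/h)^(1/3) = 0.317 in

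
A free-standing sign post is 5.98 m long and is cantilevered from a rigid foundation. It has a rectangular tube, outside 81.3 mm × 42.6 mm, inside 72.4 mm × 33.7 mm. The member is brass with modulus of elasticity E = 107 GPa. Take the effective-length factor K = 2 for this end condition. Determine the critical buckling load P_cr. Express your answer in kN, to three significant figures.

Weak-axis I_min = (h_o·b_o³ − h_i·b_i³)/12 with b_o = 42.6, b_i = 33.70 mm (shorter outer/inner sides).
I_min = (81.3×42.6³ − 72.40×33.70³)/12 = 2.929×10^5 mm⁴
I = 2.929×10^5 mm⁴ = 2.929×10^-7 m⁴
Effective length L_e = K·L = 2 × 5.98 = 11.96 m
P_cr = π²EI / L_e² = π² × 107×10⁹ × 2.929×10^-7 / 11.96² = 2.162×10^3 N

P_cr ≈ 2.16 kN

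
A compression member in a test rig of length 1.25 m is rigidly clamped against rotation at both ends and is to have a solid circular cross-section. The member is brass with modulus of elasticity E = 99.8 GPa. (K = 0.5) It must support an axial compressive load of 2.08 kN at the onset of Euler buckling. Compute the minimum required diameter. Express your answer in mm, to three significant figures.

d ≈ 11.4 mm

L_e = K·L = 0.5 × 1.25 = 0.6250 m
Required I = P_cr·L_e²/(π²E) = 2.080×10^3 × 0.6250² / (π² × 9.98×10^10) = 8.249×10^-10 m⁴
I_req = 824.9 mm⁴
Solid circle: I = πd⁴/64  ⇒  d = (64I/π)^(1/4) = (64×824.9/π)^(1/4) = 11.4 mm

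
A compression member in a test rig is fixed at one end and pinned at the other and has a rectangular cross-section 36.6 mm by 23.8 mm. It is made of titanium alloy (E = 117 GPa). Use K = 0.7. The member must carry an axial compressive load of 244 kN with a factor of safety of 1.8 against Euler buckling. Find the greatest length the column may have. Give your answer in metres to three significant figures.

Buckling occurs about the weak axis: I_min = h·b³/12 with b = 23.8 mm (the shorter side).
I_min = 36.6×23.8³/12 = 4.112×10^4 mm⁴
I = 4.112×10^-8 m⁴
Required critical load P_cr = n·P = 1.8 × 244 = 439.2 kN = 4.392×10^5 N
From P_cr = π²EI/(K·L)²:  L = (1/K)·√(π²EI/P_cr) = (1/0.7)·√(π²×1.17×10^11×4.112×10^-8/4.392×10^5)
L = 0.470 m

L_max ≈ 0.470 m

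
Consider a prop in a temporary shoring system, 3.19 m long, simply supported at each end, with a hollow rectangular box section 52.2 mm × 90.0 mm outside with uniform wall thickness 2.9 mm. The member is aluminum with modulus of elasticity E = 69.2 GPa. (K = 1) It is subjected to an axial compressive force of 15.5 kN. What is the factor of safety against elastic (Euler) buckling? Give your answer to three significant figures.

n ≈ 1.58

Inner dimensions: h_i = 90.0 − 2×2.9 = 84.20 mm, b_i = 52.2 − 2×2.9 = 46.40 mm
Weak-axis I_min = (h_o·b_o³ − h_i·b_i³)/12 with b_o = 52.2, b_i = 46.40 mm (shorter outer/inner sides).
I_min = (90.0×52.2³ − 84.20×46.40³)/12 = 3.658×10^5 mm⁴
I = 3.658×10^5 mm⁴ = 3.658×10^-7 m⁴
Effective length L_e = K·L = 1 × 3.19 = 3.190 m
P_cr = π²EI / L_e² = π² × 69.2×10⁹ × 3.658×10^-7 / 3.190² = 2.455×10^4 N
Factor of safety n = P_cr / P = 24.553 / 15.5 = 1.58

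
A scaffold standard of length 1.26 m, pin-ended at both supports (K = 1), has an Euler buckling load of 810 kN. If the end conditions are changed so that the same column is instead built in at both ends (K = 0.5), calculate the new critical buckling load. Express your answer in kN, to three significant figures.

P_cr ≈ 3240 kN

P_cr ∝ 1/K², so P_cr,new = P_cr,old × (K_old/K_new)² = 810 × (1/0.5)²
= 810 × 4.000 = 3240 kN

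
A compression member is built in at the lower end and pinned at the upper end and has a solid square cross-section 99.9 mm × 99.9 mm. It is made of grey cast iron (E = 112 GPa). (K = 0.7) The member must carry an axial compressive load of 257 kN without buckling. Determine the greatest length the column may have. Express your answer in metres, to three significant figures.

I = a⁴/12 = 99.9⁴/12 = 8.300×10^6 mm⁴
I = 8.300×10^-6 m⁴
At the buckling limit P_cr = P = 2.570×10^5 N
From P_cr = π²EI/(K·L)²:  L = (1/K)·√(π²EI/P_cr) = (1/0.7)·√(π²×1.12×10^11×8.300×10^-6/2.570×10^5)
L = 8.54 m

L_max ≈ 8.54 m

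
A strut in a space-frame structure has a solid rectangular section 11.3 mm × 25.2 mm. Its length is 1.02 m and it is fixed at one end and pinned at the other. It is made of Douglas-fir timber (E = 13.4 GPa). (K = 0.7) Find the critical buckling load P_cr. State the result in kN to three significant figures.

P_cr ≈ 0.786 kN

Buckling occurs about the weak axis: I_min = h·b³/12 with b = 11.3 mm (the shorter side).
I_min = 25.2×11.3³/12 = 3.030×10^3 mm⁴
I = 3.030×10^3 mm⁴ = 3.030×10^-9 m⁴
Effective length L_e = K·L = 0.7 × 1.02 = 0.7140 m
P_cr = π²EI / L_e² = π² × 13.4×10⁹ × 3.030×10^-9 / 0.7140² = 786.1 N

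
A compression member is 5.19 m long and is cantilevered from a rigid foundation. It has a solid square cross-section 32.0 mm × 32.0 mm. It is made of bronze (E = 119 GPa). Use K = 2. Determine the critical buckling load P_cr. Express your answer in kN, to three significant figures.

P_cr ≈ 0.953 kN

I = a⁴/12 = 32.0⁴/12 = 8.738×10^4 mm⁴
I = 8.738×10^4 mm⁴ = 8.738×10^-8 m⁴
Effective length L_e = K·L = 2 × 5.19 = 10.38 m
P_cr = π²EI / L_e² = π² × 119×10⁹ × 8.738×10^-8 / 10.38² = 952.5 N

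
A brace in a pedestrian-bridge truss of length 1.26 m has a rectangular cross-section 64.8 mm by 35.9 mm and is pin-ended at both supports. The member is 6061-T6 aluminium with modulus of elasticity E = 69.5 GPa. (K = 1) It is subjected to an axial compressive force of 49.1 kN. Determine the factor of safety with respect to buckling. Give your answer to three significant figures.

Buckling occurs about the weak axis: I_min = h·b³/12 with b = 35.9 mm (the shorter side).
I_min = 64.8×35.9³/12 = 2.498×10^5 mm⁴
I = 2.498×10^5 mm⁴ = 2.498×10^-7 m⁴
Effective length L_e = K·L = 1 × 1.26 = 1.260 m
P_cr = π²EI / L_e² = π² × 69.5×10⁹ × 2.498×10^-7 / 1.260² = 1.079×10^5 N
Factor of safety n = P_cr / P = 107.95 / 49.1 = 2.20

n ≈ 2.20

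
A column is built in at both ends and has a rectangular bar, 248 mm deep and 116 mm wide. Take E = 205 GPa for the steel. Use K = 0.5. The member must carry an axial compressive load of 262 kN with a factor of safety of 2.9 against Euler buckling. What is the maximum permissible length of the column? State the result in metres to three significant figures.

L_max ≈ 18.5 m

Buckling occurs about the weak axis: I_min = h·b³/12 with b = 116 mm (the shorter side).
I_min = 248×116³/12 = 3.226×10^7 mm⁴
I = 3.226×10^-5 m⁴
Required critical load P_cr = n·P = 2.9 × 262 = 759.8 kN = 7.598×10^5 N
From P_cr = π²EI/(K·L)²:  L = (1/K)·√(π²EI/P_cr) = (1/0.5)·√(π²×2.05×10^11×3.226×10^-5/7.598×10^5)
L = 18.5 m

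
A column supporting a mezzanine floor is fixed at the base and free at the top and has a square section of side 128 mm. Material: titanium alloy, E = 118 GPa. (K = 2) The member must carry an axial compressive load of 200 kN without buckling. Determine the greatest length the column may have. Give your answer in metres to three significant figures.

L_max ≈ 5.71 m

I = a⁴/12 = 128⁴/12 = 2.237×10^7 mm⁴
I = 2.237×10^-5 m⁴
At the buckling limit P_cr = P = 2.000×10^5 N
From P_cr = π²EI/(K·L)²:  L = (1/K)·√(π²EI/P_cr) = (1/2)·√(π²×1.18×10^11×2.237×10^-5/2.000×10^5)
L = 5.71 m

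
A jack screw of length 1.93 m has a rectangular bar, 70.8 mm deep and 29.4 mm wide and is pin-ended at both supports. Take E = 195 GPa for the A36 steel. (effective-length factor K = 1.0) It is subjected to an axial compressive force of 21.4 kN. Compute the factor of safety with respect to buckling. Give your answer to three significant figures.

Buckling occurs about the weak axis: I_min = h·b³/12 with b = 29.4 mm (the shorter side).
I_min = 70.8×29.4³/12 = 1.499×10^5 mm⁴
I = 1.499×10^5 mm⁴ = 1.499×10^-7 m⁴
Effective length L_e = K·L = 1 × 1.93 = 1.930 m
P_cr = π²EI / L_e² = π² × 195×10⁹ × 1.499×10^-7 / 1.930² = 7.747×10^4 N
Factor of safety n = P_cr / P = 77.466 / 21.4 = 3.62

n ≈ 3.62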